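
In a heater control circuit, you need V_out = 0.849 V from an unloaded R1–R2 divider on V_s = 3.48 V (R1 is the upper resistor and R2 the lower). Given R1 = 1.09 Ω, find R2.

R2 ≈ 0.352 Ω

The divider ratio is R2/(R1+R2) = 0.849/3.48 = 0.2440.
So R2 = R1 · V_out/(V_s − V_out) = 1.09 × 0.849/(3.48 − 0.849) = 1.09 × 0.3227 = 0.3517 Ω.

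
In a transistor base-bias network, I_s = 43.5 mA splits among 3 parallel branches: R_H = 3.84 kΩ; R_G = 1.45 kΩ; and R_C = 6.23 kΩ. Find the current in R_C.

I ≈ 6.29 mA

ΣG = 1/3.84 + 1/1.45 + 1/6.23 = 1.111.
By the current-divider rule, I = I_s · G_k/ΣG = 43.5 × 0.1445 = 6.287 mA.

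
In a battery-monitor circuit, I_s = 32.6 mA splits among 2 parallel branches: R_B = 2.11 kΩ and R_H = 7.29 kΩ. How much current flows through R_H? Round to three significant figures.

I ≈ 7.32 mA

Two-branch current divider: I_k = I_s · R_other/(R_1 + R_2).
I(R_H) = 32.6 × 2.11/(2.11 + 7.29) = 32.6 × 0.2245 = 7.318 mA.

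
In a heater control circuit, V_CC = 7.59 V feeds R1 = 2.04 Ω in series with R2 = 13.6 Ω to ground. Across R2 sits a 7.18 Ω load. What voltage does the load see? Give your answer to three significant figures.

The load sits in parallel with R2, giving an effective lower resistance R2' = R2·R_L/(R2+R_L) = 4.699 Ω.
Then V_out = V_CC · R2'/(R1 + R2') = 7.59 × 4.699/6.739 = 5.292 V.

V_out ≈ 5.29 V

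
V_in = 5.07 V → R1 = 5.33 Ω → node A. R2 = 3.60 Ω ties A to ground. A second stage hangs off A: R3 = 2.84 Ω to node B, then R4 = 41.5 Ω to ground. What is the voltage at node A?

V_A ≈ 1.95 V

Node A sees R2 in parallel with the series input of stage 2, R3 + R4 = 44.34 Ω.
Effective lower resistance at A: R2 ‖ 44.34 = 3.330 Ω.
V_A = 5.07 × 3.330/(5.33 + 3.330) = 1.949 V.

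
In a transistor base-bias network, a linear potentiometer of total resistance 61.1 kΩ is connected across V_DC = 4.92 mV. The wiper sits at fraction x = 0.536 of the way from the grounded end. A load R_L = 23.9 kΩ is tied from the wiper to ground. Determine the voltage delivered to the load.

The pot divides into 28.35 kΩ above the wiper and 32.75 kΩ below.
Lower segment in parallel with the load: 32.75 ‖ 23.9 = 13.82 kΩ.
V_out = 4.92 × 13.82/(28.35 + 13.82) = 1.612 mV.

V_out ≈ 1.61 mV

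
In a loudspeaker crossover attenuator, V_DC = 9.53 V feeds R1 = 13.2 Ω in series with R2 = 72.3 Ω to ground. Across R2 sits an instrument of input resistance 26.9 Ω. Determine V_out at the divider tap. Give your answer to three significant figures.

V_out ≈ 5.70 V

First combine the lower leg with the load: R2 ‖ R_L = 19.61 Ω.
Then V_out = V_DC · R2'/(R1 + R2') = 9.53 × 19.61/32.81 = 5.695 V.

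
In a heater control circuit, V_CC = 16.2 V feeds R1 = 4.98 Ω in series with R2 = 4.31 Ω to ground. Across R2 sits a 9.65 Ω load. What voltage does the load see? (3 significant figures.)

V_out ≈ 6.06 V

First combine the lower leg with the load: R2 ‖ R_L = 2.979 Ω.
Then V_out = V_CC · R2'/(R1 + R2') = 16.2 × 2.979/7.959 = 6.064 V.
(Unloaded it would be 7.52 V; the load pulls it down.)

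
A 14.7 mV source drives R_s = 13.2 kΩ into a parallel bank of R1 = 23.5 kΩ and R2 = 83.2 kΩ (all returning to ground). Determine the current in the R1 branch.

Combine the parallel branches: R_p = (1/23.5 + 1/83.2)⁻¹ = 18.32 kΩ.
V_A = 14.7 × 18.32/31.52 = 8.545 mV.
Branch current I = V_A/R1 = 8.545/23.5 = 0.3636 µA.

I ≈ 0.364 µA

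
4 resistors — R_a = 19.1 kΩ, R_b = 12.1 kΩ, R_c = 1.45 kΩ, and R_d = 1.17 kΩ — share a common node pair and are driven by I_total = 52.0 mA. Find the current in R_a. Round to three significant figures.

Conductances: ΣG = 1/19.1 + 1/12.1 + 1/1.45 + 1/1.17 = 1.679 (1/kΩ).
Current divider: I(R_a) = I_total · G_k/ΣG = 52.0 × (0.05236/1.679) = 52.0 × 0.03118 = 1.621 mA.

I ≈ 1.62 mA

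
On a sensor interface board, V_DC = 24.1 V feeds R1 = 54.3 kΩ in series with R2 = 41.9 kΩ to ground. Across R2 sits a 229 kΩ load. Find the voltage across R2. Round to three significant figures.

V_out ≈ 9.51 V

First combine the lower leg with the load: R2 ‖ R_L = 35.42 kΩ.
Now apply the divider: V_out = 24.1 × 0.3948 = 9.514 V.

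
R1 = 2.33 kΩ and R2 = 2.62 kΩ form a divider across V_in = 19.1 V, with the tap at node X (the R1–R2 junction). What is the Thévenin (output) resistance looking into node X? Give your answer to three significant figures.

R_th ≈ 1.23 kΩ

Zeroing V_in shorts the top of R1 to ground, so R_th = R1 ‖ R2 = 1.233 kΩ.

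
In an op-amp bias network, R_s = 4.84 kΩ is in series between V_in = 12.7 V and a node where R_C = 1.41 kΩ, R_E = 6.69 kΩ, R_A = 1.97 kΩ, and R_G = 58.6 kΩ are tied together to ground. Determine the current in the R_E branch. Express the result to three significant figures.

I ≈ 0.247 mA

Parallel bank: R_p = 1/(1/1.41 + 1/6.69 + 1/1.97 + 1/58.6) = 0.7229 kΩ.
Node voltage V_A = V_in · R_p/(R_s + R_p) = 12.7 × 0.1299 = 1.650 V.
Branch current I = V_A/R_E = 1.650/6.69 = 0.2467 mA.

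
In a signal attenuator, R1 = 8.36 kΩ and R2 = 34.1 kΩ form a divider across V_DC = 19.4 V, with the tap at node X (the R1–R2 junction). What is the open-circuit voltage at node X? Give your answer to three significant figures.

Open-circuit (no load on X): V_th = V_DC · R2/(R1 + R2) = 19.4 × 34.1/(8.360 + 34.1) = 15.58 V.

V_th ≈ 15.6 V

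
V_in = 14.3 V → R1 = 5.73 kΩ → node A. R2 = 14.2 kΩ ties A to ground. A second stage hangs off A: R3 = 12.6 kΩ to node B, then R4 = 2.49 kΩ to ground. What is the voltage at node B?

V_B ≈ 1.32 V

Looking into the second stage from A: R3 + R4 = 15.09 kΩ appears in parallel with R2.
Effective lower resistance at A: R2 ‖ 15.09 = 7.316 kΩ.
First divider: V_A = V_in · 7.316/(5.73 + 7.316) = 8.019 V.
V_B = V_A × 0.1650 = 1.323 V.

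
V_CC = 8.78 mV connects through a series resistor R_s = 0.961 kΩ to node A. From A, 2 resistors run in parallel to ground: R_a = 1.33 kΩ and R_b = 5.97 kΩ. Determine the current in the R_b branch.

I ≈ 0.781 µA

Parallel bank: R_p = 1/(1/1.33 + 1/5.97) = 1.088 kΩ.
Node voltage V_A = V_CC · R_p/(R_s + R_p) = 8.78 × 0.5309 = 4.661 mV.
Branch current I = V_A/R_b = 4.661/5.97 = 0.7808 µA.
(Check via current divider: I_total = 4.286 µA; share G_k/ΣG = 0.1822 → same result.)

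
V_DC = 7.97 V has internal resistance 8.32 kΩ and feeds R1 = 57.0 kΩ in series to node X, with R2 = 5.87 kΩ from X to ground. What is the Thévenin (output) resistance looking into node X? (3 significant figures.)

R1' = 8.32 + 57.0 = 65.32 kΩ (source resistance + R1).
Zeroing V_DC shorts the top of R1' to ground, so R_th = R1' ‖ R2 = 5.386 kΩ.

R_th ≈ 5.39 kΩ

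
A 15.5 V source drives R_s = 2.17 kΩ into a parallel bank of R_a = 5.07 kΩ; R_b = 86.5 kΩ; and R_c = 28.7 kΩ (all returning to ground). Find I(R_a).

Combine the parallel branches: R_p = (1/5.07 + 1/86.5 + 1/28.7)⁻¹ = 4.104 kΩ.
V_A by voltage divider: V_A = 15.5 × 4.104/(2.17 + 4.104) = 10.14 V.
Branch current I = V_A/R_a = 10.14/5.07 = 2.000 mA.

I ≈ 2.00 mA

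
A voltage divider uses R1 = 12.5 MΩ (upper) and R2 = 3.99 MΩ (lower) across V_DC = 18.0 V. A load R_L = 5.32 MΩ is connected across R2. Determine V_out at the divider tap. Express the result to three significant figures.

R2 ‖ R_L = (3.99 × 5.32)/(3.99 + 5.32) = 2.280 MΩ.
Now apply the divider: V_out = 18.0 × 0.1543 = 2.777 V.

V_out ≈ 2.78 V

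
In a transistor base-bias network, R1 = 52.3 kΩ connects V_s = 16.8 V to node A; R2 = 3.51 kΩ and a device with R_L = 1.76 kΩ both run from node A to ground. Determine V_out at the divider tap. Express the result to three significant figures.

R2 ‖ R_L = (3.51 × 1.76)/(3.51 + 1.76) = 1.172 kΩ.
Voltage divider with the loaded lower leg: V_out = 16.8 × 1.172/(52.3 + 1.172) = 16.8 × 0.02192 = 0.3683 V.
(Unloaded it would be 1.06 V; the load pulls it down.)

V_out ≈ 0.368 V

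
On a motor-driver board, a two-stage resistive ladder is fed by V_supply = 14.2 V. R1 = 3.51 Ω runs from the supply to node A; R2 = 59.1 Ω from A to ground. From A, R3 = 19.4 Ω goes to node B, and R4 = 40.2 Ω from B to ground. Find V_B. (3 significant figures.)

The second stage (R3 + R4 = 59.60 Ω) loads node A in parallel with R2.
Effective lower resistance at A: R2 ‖ 59.60 = 29.67 Ω.
So V_A = 14.2 × 0.8942 = 12.70 V.
V_B = V_A × 0.6745 = 8.565 V.

V_B ≈ 8.56 V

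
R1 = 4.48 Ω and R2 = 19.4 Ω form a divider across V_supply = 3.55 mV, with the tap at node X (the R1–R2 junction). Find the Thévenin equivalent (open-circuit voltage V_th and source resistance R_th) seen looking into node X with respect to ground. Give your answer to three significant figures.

Open-circuit (no load on X): V_th = V_supply · R2/(R1 + R2) = 3.55 × 19.4/(4.480 + 19.4) = 2.884 mV.
Looking into X with the source shorted: R_th = R1·R2/(R1+R2) = 4.480 × 19.4/23.88 = 3.640 Ω.

V_th ≈ 2.88 mV, R_th ≈ 3.64 Ω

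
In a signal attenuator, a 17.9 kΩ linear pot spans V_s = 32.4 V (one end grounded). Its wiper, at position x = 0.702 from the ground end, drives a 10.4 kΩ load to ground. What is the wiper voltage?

V_out ≈ 16.7 V

The pot divides into 5.334 kΩ above the wiper and 12.57 kΩ below.
(x·R_p) ‖ R_L = 5.690 kΩ.
Then V_out = V_s · 5.690/(5.334 + 5.690) = 16.72 V.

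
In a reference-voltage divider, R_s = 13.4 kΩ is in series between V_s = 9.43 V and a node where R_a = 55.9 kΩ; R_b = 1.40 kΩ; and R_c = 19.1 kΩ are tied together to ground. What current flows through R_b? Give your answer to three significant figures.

I ≈ 0.585 mA

Equivalent of the parallel group: R_p = 1.275 kΩ.
V_A = 9.43 × 1.275/14.67 = 0.8191 V.
I(R_b) = V_A / R_b = 0.8191/1.40 = 0.5851 mA.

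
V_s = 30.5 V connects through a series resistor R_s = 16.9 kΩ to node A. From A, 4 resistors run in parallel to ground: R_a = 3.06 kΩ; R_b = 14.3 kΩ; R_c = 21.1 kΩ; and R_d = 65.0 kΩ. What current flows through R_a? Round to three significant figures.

I ≈ 1.14 mA

Combine the parallel branches: R_p = (1/3.06 + 1/14.3 + 1/21.1 + 1/65.0)⁻¹ = 2.176 kΩ.
V_A by voltage divider: V_A = 30.5 × 2.176/(16.9 + 2.176) = 3.479 V.
Branch current I = V_A/R_a = 3.479/3.06 = 1.137 mA.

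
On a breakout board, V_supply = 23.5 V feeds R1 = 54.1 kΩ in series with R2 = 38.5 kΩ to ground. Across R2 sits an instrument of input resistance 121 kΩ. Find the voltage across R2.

The load sits in parallel with R2, giving an effective lower resistance R2' = R2·R_L/(R2+R_L) = 29.21 kΩ.
Now apply the divider: V_out = 23.5 × 0.3506 = 8.239 V.
(Unloaded it would be 9.77 V; the load pulls it down.)

V_out ≈ 8.24 V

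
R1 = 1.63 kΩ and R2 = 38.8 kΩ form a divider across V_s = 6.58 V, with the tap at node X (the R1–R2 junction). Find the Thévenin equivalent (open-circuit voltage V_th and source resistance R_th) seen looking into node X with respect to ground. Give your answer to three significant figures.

V_th ≈ 6.31 V, R_th ≈ 1.56 kΩ

With X open, the divider is unloaded: V_th = 6.58 × 38.8/40.43 = 6.315 V.
Looking into X with the source shorted: R_th = R1·R2/(R1+R2) = 1.630 × 38.8/40.43 = 1.564 kΩ.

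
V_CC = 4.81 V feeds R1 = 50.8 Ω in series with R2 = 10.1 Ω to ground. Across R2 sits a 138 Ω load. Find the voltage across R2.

V_out ≈ 0.752 V

First combine the lower leg with the load: R2 ‖ R_L = 9.411 Ω.
Voltage divider with the loaded lower leg: V_out = 4.81 × 9.411/(50.8 + 9.411) = 4.81 × 0.1563 = 0.7518 V.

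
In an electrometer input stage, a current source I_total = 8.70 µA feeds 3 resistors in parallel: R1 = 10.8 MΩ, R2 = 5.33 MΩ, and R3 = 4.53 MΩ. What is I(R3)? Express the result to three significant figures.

Total conductance ΣG = 1/10.8 + 1/5.33 + 1/4.53 = 0.5010 (units of 1/MΩ).
R3 takes the fraction G_k/ΣG = 0.2208/0.5010 = 0.4407, so I = 8.70 × 0.4407 = 3.834 µA.

I ≈ 3.83 µA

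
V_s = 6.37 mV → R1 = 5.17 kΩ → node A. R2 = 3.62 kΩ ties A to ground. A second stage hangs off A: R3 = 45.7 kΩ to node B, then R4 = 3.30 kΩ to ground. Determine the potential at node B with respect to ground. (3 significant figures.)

V_B ≈ 0.169 mV

The second stage (R3 + R4 = 49.00 kΩ) loads node A in parallel with R2.
Effective lower resistance at A: R2 ‖ 49.00 = 3.371 kΩ.
First divider: V_A = V_s · 3.371/(5.17 + 3.371) = 2.514 mV.
V_B = V_A × 0.06735 = 0.1693 mV.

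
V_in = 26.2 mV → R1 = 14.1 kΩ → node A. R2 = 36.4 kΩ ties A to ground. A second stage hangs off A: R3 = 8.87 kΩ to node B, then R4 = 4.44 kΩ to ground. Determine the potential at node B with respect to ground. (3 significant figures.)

The second stage (R3 + R4 = 13.31 kΩ) loads node A in parallel with R2.
Effective lower resistance at A: R2 ‖ 13.31 = 9.746 kΩ.
So V_A = 26.2 × 0.4087 = 10.71 mV.
Stage 2 is unloaded, so V_B = V_A · R4/(R3+R4) = 10.71 × 4.44/13.31 = 3.572 mV.

V_B ≈ 3.57 mV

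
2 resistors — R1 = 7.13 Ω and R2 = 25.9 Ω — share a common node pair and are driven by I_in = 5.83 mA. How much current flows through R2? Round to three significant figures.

With just two branches, the current splits inversely with resistance.
I(R2) = 5.83 × 7.13/(7.13 + 25.9) = 5.83 × 0.2159 = 1.258 mA.

I ≈ 1.26 mA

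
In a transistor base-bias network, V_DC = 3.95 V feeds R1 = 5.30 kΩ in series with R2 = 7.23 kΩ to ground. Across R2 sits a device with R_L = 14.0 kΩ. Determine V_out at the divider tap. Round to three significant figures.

The load sits in parallel with R2, giving an effective lower resistance R2' = R2·R_L/(R2+R_L) = 4.768 kΩ.
Voltage divider with the loaded lower leg: V_out = 3.95 × 4.768/(5.30 + 4.768) = 3.95 × 0.4736 = 1.871 V.

V_out ≈ 1.87 V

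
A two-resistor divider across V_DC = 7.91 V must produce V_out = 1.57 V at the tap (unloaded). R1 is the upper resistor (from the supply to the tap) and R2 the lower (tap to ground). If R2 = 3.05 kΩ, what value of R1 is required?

V_out/V_DC = R2/(R1+R2) = 0.1985.
So R1 = R2 · (V_DC/V_out − 1) = 3.05 × (7.91/1.57 − 1) = 3.05 × 4.038 = 12.32 kΩ.

R1 ≈ 12.3 kΩ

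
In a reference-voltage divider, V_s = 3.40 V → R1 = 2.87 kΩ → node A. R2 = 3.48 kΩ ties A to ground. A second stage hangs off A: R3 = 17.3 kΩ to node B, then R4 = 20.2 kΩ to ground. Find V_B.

V_B ≈ 0.963 V

Looking into the second stage from A: R3 + R4 = 37.50 kΩ appears in parallel with R2.
Effective lower resistance at A: R2 ‖ 37.50 = 3.184 kΩ.
V_A = 3.40 × 3.184/(2.87 + 3.184) = 1.788 V.
Then the unloaded second divider: V_B = V_A × R4/(R3+R4) = 1.788 × 0.5387 = 0.9633 V.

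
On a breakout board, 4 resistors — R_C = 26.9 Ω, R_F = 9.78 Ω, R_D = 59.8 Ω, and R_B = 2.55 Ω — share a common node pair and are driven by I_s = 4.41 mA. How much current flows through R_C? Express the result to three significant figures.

Conductances: ΣG = 1/26.9 + 1/9.78 + 1/59.8 + 1/2.55 = 0.5483 (1/Ω).
R_C takes the fraction G_k/ΣG = 0.03717/0.5483 = 0.06780, so I = 4.41 × 0.06780 = 0.2990 mA.

I ≈ 0.299 mA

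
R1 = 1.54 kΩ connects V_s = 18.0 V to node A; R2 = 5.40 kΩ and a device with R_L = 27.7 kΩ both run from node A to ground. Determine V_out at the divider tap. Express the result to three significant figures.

V_out ≈ 13.4 V

R2 ‖ R_L = (5.40 × 27.7)/(5.40 + 27.7) = 4.519 kΩ.
Voltage divider with the loaded lower leg: V_out = 18.0 × 4.519/(1.54 + 4.519) = 18.0 × 0.7458 = 13.43 V.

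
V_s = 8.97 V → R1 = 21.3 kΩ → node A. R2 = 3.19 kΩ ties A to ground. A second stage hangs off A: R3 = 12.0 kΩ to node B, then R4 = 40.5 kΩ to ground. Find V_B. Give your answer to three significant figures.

V_B ≈ 0.856 V

Looking into the second stage from A: R3 + R4 = 52.50 kΩ appears in parallel with R2.
R2 ‖ (R3+R4) = 3.007 kΩ.
V_A = 8.97 × 3.007/(21.3 + 3.007) = 1.110 V.
Then the unloaded second divider: V_B = V_A × R4/(R3+R4) = 1.110 × 0.7714 = 0.8561 V.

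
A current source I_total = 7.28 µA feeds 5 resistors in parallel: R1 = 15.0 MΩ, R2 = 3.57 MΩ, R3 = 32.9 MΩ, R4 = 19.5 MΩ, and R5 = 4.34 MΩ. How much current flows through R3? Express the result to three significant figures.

I ≈ 0.336 µA

Total conductance ΣG = 1/15.0 + 1/3.57 + 1/32.9 + 1/19.5 + 1/4.34 = 0.6589 (units of 1/MΩ).
By the current-divider rule, I = I_total · G_k/ΣG = 7.28 × 0.04613 = 0.3358 µA.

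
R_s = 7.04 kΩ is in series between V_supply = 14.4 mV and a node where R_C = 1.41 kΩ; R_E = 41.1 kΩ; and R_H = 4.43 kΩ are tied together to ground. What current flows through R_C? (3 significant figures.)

Parallel bank: R_p = 1/(1/1.41 + 1/41.1 + 1/4.43) = 1.042 kΩ.
V_A = 14.4 × 1.042/8.082 = 1.857 mV.
I(R_C) = V_A / R_C = 1.857/1.41 = 1.317 µA.

I ≈ 1.32 µA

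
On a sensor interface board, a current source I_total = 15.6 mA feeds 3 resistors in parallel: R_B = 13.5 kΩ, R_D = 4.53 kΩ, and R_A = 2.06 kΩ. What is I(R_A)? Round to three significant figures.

Total conductance ΣG = 1/13.5 + 1/4.53 + 1/2.06 = 0.7803 (units of 1/kΩ).
Current divider: I(R_A) = I_total · G_k/ΣG = 15.6 × (0.4854/0.7803) = 15.6 × 0.6221 = 9.705 mA.

I ≈ 9.71 mA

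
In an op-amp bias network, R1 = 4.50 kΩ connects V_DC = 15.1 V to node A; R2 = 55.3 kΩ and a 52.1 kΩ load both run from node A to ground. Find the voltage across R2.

V_out ≈ 12.9 V

R2 ‖ R_L = (55.3 × 52.1)/(55.3 + 52.1) = 26.83 kΩ.
Then V_out = V_DC · R2'/(R1 + R2') = 15.1 × 26.83/31.33 = 12.93 V.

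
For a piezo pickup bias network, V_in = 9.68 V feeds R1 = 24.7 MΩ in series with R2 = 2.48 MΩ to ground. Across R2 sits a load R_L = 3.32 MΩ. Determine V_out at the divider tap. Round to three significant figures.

V_out ≈ 0.526 V

The load sits in parallel with R2, giving an effective lower resistance R2' = R2·R_L/(R2+R_L) = 1.420 MΩ.
Voltage divider with the loaded lower leg: V_out = 9.68 × 1.420/(24.7 + 1.420) = 9.68 × 0.05435 = 0.5261 V.
(Unloaded it would be 0.883 V; the load pulls it down.)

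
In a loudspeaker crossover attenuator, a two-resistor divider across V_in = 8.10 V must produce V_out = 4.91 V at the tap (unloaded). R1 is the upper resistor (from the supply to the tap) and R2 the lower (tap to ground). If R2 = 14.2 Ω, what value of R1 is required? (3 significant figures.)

V_out/V_in = R2/(R1+R2) = 0.6062.
R1 = R2·(1/k − 1) = 14.2 × 0.6497 = 9.226 Ω.

R1 ≈ 9.23 Ω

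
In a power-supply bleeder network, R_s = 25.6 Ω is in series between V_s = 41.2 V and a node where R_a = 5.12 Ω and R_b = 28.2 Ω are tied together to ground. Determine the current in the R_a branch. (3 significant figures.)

I ≈ 1.16 A

Parallel bank: R_p = 1/(1/5.12 + 1/28.2) = 4.333 Ω.
Node voltage V_A = V_s · R_p/(R_s + R_p) = 41.2 × 0.1448 = 5.964 V.
Branch current I = V_A/R_a = 5.964/5.12 = 1.165 A.
(Equivalently: I_total = 1.376 A, then current-divider fraction G_k/ΣG = 0.8463.)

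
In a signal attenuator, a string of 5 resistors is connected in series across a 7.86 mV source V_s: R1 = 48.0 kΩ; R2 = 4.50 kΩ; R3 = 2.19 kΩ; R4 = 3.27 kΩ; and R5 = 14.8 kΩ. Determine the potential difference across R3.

V ≈ 0.237 mV

Series total: ΣR = 48.0 + 4.50 + 2.19 + 3.27 + 14.8 = 72.76 kΩ.
V = V_s · R/ΣR = 7.86 × 0.03010 = 0.2366 mV.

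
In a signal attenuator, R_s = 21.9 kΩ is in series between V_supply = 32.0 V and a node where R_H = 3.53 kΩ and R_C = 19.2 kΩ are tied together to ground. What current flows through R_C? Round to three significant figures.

Parallel bank: R_p = 1/(1/3.53 + 1/19.2) = 2.982 kΩ.
V_A = 32.0 × 2.982/24.88 = 3.835 V.
Branch current I = V_A/R_C = 3.835/19.2 = 0.1997 mA.

I ≈ 0.200 mA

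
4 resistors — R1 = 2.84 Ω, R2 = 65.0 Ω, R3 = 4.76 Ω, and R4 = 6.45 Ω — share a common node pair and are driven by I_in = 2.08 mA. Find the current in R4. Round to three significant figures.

ΣG = 1/2.84 + 1/65.0 + 1/4.76 + 1/6.45 = 0.7326.
Current divider: I(R4) = I_in · G_k/ΣG = 2.08 × (0.1550/0.7326) = 2.08 × 0.2116 = 0.4402 mA.

I ≈ 0.440 mA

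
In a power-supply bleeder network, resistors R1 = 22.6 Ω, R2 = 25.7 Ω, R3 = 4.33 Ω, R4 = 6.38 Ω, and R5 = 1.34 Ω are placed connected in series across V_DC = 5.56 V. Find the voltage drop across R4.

ΣR = 22.6 + 25.7 + 4.33 + 6.38 + 1.34 = 60.35 Ω.
V = V_DC · R/ΣR = 5.56 × 0.1057 = 0.5878 V.

V ≈ 0.588 V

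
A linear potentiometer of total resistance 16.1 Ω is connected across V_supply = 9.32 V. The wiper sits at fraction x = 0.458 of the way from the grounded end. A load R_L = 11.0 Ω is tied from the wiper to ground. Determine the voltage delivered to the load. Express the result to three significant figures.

V_out ≈ 3.13 V

Lower segment x·R_p = 7.374 Ω; upper segment (1−x)·R_p = 8.726 Ω.
Lower segment in parallel with the load: 7.374 ‖ 11.0 = 4.415 Ω.
Loaded-divider output: V_out = 9.32 × 0.3359 = 3.131 V.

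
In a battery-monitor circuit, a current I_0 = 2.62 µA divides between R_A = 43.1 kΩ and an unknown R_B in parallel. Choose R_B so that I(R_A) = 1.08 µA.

R_B ≈ 30.2 kΩ

The fraction through R_A equals R_B/(R_A+R_B).
1.08/2.62 = R_B/(R_A + R_B) → R_B = R_A · (0.4122)/(1 − 0.4122) = 43.1 × 0.7013 = 30.23 kΩ.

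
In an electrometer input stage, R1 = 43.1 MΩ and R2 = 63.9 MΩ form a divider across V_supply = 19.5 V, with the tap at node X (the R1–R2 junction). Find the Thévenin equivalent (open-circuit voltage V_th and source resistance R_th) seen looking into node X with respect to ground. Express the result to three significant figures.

V_th ≈ 11.6 V, R_th ≈ 25.7 MΩ

With X open, the divider is unloaded: V_th = 19.5 × 63.9/107.0 = 11.65 V.
With V_supply suppressed (replaced by a short), R_th = R1 ‖ R2 = (43.10 × 63.9)/(43.10 + 63.9) = 25.74 MΩ.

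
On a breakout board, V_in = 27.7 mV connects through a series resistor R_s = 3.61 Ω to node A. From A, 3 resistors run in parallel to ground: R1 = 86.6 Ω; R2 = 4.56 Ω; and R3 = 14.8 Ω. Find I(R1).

Equivalent of the parallel group: R_p = 3.351 Ω.
V_A by voltage divider: V_A = 27.7 × 3.351/(3.61 + 3.351) = 13.33 mV.
I(R1) = V_A / R1 = 13.33/86.6 = 0.1540 mA.
(Check via current divider: I_total = 3.979 mA; share G_k/ΣG = 0.03870 → same result.)

I ≈ 0.154 mA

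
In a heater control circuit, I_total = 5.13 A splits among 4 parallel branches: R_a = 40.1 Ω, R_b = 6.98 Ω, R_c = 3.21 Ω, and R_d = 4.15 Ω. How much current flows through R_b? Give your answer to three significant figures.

I ≈ 1.02 A

Total conductance ΣG = 1/40.1 + 1/6.98 + 1/3.21 + 1/4.15 = 0.7207 (units of 1/Ω).
Current divider: I(R_b) = I_total · G_k/ΣG = 5.13 × (0.1433/0.7207) = 5.13 × 0.1988 = 1.020 A.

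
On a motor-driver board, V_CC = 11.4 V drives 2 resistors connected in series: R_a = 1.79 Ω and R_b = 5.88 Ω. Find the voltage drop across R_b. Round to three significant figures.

Total series resistance ΣR = 1.79 + 5.88 = 7.670 Ω.
By the voltage-divider rule, V = 11.4 × 5.880/7.670 = 8.740 V.

V ≈ 8.74 V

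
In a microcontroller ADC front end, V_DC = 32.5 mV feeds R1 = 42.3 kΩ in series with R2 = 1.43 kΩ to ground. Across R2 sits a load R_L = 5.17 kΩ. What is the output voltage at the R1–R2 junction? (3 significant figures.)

V_out ≈ 0.838 mV

R2 ‖ R_L = (1.43 × 5.17)/(1.43 + 5.17) = 1.120 kΩ.
Then V_out = V_DC · R2'/(R1 + R2') = 32.5 × 1.120/43.42 = 0.8384 mV.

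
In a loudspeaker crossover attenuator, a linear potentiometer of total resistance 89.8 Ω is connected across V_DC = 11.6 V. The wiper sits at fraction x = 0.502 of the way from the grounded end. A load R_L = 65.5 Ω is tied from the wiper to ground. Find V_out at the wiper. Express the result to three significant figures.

Lower segment x·R_p = 45.08 Ω; upper segment (1−x)·R_p = 44.72 Ω.
(x·R_p) ‖ R_L = 26.70 Ω.
Then V_out = V_DC · 26.70/(44.72 + 26.70) = 4.337 V.

V_out ≈ 4.34 V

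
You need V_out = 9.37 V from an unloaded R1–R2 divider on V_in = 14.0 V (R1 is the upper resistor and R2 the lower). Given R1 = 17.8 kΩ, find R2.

The divider ratio is R2/(R1+R2) = 9.37/14.0 = 0.6693.
So R2 = R1 · V_out/(V_in − V_out) = 17.8 × 9.37/(14.0 − 9.37) = 17.8 × 2.024 = 36.02 kΩ.

R2 ≈ 36.0 kΩ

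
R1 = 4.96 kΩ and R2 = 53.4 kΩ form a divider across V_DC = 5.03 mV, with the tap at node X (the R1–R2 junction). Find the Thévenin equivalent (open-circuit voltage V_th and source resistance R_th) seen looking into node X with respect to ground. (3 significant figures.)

V_th ≈ 4.60 mV, R_th ≈ 4.54 kΩ

With X open, the divider is unloaded: V_th = 5.03 × 53.4/58.36 = 4.603 mV.
Looking into X with the source shorted: R_th = R1·R2/(R1+R2) = 4.960 × 53.4/58.36 = 4.538 kΩ.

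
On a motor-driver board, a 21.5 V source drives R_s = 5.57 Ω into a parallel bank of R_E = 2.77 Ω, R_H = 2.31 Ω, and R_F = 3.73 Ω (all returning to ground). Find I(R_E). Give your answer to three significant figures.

Equivalent of the parallel group: R_p = 0.9416 Ω.
Node voltage V_A = V_supply · R_p/(R_s + R_p) = 21.5 × 0.1446 = 3.109 V.
I(R_E) = V_A / R_E = 3.109/2.77 = 1.122 A.

I ≈ 1.12 A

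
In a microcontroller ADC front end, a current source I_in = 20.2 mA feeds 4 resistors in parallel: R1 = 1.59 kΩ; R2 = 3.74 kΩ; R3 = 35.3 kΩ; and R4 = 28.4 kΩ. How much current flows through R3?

I ≈ 0.596 mA

ΣG = 1/1.59 + 1/3.74 + 1/35.3 + 1/28.4 = 0.9599.
By the current-divider rule, I = I_in · G_k/ΣG = 20.2 × 0.02951 = 0.5962 mA.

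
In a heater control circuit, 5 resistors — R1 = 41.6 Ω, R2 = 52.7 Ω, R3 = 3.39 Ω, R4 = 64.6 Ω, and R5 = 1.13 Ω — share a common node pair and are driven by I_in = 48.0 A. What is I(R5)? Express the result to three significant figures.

I ≈ 34.3 A

ΣG = 1/41.6 + 1/52.7 + 1/3.39 + 1/64.6 + 1/1.13 = 1.238.
Current divider: I(R5) = I_in · G_k/ΣG = 48.0 × (0.8850/1.238) = 48.0 × 0.7146 = 34.30 A.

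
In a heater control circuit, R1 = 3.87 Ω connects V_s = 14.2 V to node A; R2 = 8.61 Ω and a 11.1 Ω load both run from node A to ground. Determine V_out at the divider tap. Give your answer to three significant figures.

V_out ≈ 7.90 V

R2 ‖ R_L = (8.61 × 11.1)/(8.61 + 11.1) = 4.849 Ω.
Then V_out = V_s · R2'/(R1 + R2') = 14.2 × 4.849/8.719 = 7.897 V.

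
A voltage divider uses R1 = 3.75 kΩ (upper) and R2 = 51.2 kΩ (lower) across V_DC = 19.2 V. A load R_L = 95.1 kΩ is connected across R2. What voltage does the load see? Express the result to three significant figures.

V_out ≈ 17.3 V

R2 ‖ R_L = (51.2 × 95.1)/(51.2 + 95.1) = 33.28 kΩ.
Voltage divider with the loaded lower leg: V_out = 19.2 × 33.28/(3.75 + 33.28) = 19.2 × 0.8987 = 17.26 V.
(Unloaded it would be 17.9 V; the load pulls it down.)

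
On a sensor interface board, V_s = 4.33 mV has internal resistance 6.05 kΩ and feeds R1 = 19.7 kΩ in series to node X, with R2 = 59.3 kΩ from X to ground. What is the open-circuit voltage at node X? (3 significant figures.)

R1' = 6.05 + 19.7 = 25.75 kΩ (source resistance + R1).
With X open, the divider is unloaded: V_th = 4.33 × 59.3/85.05 = 3.019 mV.

V_th ≈ 3.02 mV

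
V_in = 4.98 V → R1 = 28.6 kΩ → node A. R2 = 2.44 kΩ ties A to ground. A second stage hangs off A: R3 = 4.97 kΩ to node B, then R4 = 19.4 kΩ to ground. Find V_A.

V_A ≈ 0.358 V

The second stage (R3 + R4 = 24.37 kΩ) loads node A in parallel with R2.
Effective lower resistance at A: R2 ‖ 24.37 = 2.218 kΩ.
V_A = 4.98 × 2.218/(28.6 + 2.218) = 0.3584 V.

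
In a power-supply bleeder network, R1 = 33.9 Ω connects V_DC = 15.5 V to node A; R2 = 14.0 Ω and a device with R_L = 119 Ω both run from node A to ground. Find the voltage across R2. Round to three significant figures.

V_out ≈ 4.18 V

The load sits in parallel with R2, giving an effective lower resistance R2' = R2·R_L/(R2+R_L) = 12.53 Ω.
Voltage divider with the loaded lower leg: V_out = 15.5 × 12.53/(33.9 + 12.53) = 15.5 × 0.2698 = 4.182 V.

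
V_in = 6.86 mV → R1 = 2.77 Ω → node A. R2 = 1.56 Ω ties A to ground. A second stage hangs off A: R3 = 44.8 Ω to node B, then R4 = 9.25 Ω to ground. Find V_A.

Node A sees R2 in parallel with the series input of stage 2, R3 + R4 = 54.05 Ω.
R2 ‖ (R3+R4) = 1.516 Ω.
So V_A = 6.86 × 0.3537 = 2.427 mV.

V_A ≈ 2.43 mV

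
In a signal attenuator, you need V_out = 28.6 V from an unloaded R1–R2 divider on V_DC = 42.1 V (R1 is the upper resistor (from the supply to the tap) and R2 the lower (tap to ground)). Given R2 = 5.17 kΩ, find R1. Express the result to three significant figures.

R1 ≈ 2.44 kΩ

The divider ratio is R2/(R1+R2) = 28.6/42.1 = 0.6793.
Rearranging, R1 = R2·(1−k)/k = 5.17 × 0.4720 = 2.440 kΩ.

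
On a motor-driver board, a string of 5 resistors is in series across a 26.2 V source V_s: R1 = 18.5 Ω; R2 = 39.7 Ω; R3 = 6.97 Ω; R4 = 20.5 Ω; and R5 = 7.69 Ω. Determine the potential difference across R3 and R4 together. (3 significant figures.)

Total series resistance ΣR = 18.5 + 39.7 + 6.97 + 20.5 + 7.69 = 93.36 Ω.
R_{R3..R4} = 6.97 + 20.5 = 27.47 Ω.
Voltage divider: V = V_s · (27.47 / 93.36) = 26.2 × 0.2942 = 7.709 V.

V ≈ 7.71 V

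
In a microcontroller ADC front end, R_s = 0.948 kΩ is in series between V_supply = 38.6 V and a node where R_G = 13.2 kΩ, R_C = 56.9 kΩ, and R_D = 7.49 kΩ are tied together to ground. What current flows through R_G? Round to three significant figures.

I ≈ 2.41 mA

Combine the parallel branches: R_p = (1/13.2 + 1/56.9 + 1/7.49)⁻¹ = 4.408 kΩ.
V_A = 38.6 × 4.408/5.356 = 31.77 V.
I(R_G) = V_A / R_G = 31.77/13.2 = 2.407 mA.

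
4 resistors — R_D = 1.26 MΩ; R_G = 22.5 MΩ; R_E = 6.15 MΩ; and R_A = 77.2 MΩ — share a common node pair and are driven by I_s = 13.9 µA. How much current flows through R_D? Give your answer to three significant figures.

I ≈ 10.9 µA

ΣG = 1/1.26 + 1/22.5 + 1/6.15 + 1/77.2 = 1.014.
By the current-divider rule, I = I_s · G_k/ΣG = 13.9 × 0.7830 = 10.88 µA.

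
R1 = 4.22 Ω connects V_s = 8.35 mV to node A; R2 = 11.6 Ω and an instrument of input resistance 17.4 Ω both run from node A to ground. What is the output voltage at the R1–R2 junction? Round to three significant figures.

V_out ≈ 5.20 mV

R2 ‖ R_L = (11.6 × 17.4)/(11.6 + 17.4) = 6.960 Ω.
Voltage divider with the loaded lower leg: V_out = 8.35 × 6.960/(4.22 + 6.960) = 8.35 × 0.6225 = 5.198 mV.
(Unloaded it would be 6.12 mV; the load pulls it down.)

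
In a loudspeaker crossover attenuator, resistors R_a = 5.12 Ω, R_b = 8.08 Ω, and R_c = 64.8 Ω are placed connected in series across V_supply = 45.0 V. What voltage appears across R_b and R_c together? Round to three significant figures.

V ≈ 42.0 V

Total series resistance ΣR = 5.12 + 8.08 + 64.8 = 78.00 Ω.
R_{R_b..R_c} = 8.08 + 64.8 = 72.88 Ω.
V = V_supply · R/ΣR = 45.0 × 0.9344 = 42.05 V.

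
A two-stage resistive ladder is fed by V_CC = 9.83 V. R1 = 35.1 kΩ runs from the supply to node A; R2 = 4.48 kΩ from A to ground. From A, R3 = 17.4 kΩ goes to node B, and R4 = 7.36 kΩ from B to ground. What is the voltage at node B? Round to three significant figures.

Looking into the second stage from A: R3 + R4 = 24.76 kΩ appears in parallel with R2.
R2 ‖ (R3+R4) = 3.794 kΩ.
So V_A = 9.83 × 0.09754 = 0.9588 V.
Stage 2 is unloaded, so V_B = V_A · R4/(R3+R4) = 0.9588 × 7.36/24.76 = 0.2850 V.

V_B ≈ 0.285 V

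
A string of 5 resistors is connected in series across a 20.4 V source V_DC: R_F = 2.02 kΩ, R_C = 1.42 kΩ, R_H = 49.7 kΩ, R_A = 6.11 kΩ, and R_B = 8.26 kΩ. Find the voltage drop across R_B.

V ≈ 2.50 V

Series total: ΣR = 2.02 + 1.42 + 49.7 + 6.11 + 8.26 = 67.51 kΩ.
By the voltage-divider rule, V = 20.4 × 8.260/67.51 = 2.496 V.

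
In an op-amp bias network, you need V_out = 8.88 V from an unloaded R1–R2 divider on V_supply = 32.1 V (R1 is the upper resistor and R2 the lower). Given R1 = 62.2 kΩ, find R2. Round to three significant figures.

Required fraction k = V_out/V_supply = 0.2766.
So R2 = R1 · V_out/(V_supply − V_out) = 62.2 × 8.88/(32.1 − 8.88) = 62.2 × 0.3824 = 23.79 kΩ.

R2 ≈ 23.8 kΩ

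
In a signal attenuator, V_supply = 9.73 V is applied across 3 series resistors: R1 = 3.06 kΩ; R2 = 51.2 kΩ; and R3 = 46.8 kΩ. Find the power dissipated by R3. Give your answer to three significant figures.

The common current is I = 9.73/101.1 = 0.09628 mA.
V(R3) = I·R = 4.506 V; P = V·I = 4.506 × 0.09628 = 0.4338 mW.

P ≈ 0.434 mW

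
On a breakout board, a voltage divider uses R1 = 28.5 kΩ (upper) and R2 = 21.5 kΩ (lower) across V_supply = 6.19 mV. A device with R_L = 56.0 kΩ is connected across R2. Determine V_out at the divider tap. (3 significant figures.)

V_out ≈ 2.18 mV

First combine the lower leg with the load: R2 ‖ R_L = 15.54 kΩ.
Now apply the divider: V_out = 6.19 × 0.3528 = 2.184 mV.
(Unloaded it would be 2.66 mV; the load pulls it down.)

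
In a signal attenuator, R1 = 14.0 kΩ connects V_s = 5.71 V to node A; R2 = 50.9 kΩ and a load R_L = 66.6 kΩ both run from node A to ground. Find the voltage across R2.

The load sits in parallel with R2, giving an effective lower resistance R2' = R2·R_L/(R2+R_L) = 28.85 kΩ.
Voltage divider with the loaded lower leg: V_out = 5.71 × 28.85/(14.0 + 28.85) = 5.71 × 0.6733 = 3.844 V.

V_out ≈ 3.84 V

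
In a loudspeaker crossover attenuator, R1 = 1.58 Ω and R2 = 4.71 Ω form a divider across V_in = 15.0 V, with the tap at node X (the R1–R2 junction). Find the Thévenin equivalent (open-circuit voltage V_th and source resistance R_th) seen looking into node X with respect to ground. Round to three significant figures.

Open-circuit (no load on X): V_th = V_in · R2/(R1 + R2) = 15.0 × 4.71/(1.580 + 4.71) = 11.23 V.
With V_in suppressed (replaced by a short), R_th = R1 ‖ R2 = (1.580 × 4.71)/(1.580 + 4.71) = 1.183 Ω.

V_th ≈ 11.2 V, R_th ≈ 1.18 Ω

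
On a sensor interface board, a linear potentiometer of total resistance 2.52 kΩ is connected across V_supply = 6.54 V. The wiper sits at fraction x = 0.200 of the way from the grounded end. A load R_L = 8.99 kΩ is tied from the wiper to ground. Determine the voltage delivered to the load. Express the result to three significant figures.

Lower segment x·R_p = 0.5040 kΩ; upper segment (1−x)·R_p = 2.016 kΩ.
R_L loads the lower segment: effective lower R = 0.4772 kΩ.
Then V_out = V_supply · 0.4772/(2.016 + 0.4772) = 1.252 V.
(Unloaded: V_out = x·V_supply = 1.31 V.)

V_out ≈ 1.25 V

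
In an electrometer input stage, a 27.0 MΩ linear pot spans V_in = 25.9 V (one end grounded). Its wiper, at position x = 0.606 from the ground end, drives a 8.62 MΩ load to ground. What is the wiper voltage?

The pot divides into 10.64 MΩ above the wiper and 16.36 MΩ below.
R_L loads the lower segment: effective lower R = 5.646 MΩ.
Loaded-divider output: V_out = 25.9 × 0.3467 = 8.980 V.

V_out ≈ 8.98 V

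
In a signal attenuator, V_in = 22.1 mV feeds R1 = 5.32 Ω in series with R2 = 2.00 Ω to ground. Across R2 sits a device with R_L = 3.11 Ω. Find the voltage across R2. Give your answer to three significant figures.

First combine the lower leg with the load: R2 ‖ R_L = 1.217 Ω.
Then V_out = V_in · R2'/(R1 + R2') = 22.1 × 1.217/6.537 = 4.115 mV.
(Unloaded it would be 6.04 mV; the load pulls it down.)

V_out ≈ 4.11 mV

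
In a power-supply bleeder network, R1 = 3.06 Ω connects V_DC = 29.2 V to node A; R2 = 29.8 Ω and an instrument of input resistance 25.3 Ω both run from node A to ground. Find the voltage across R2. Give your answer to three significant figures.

First combine the lower leg with the load: R2 ‖ R_L = 13.68 Ω.
Then V_out = V_DC · R2'/(R1 + R2') = 29.2 × 13.68/16.74 = 23.86 V.
(Unloaded it would be 26.5 V; the load pulls it down.)

V_out ≈ 23.9 V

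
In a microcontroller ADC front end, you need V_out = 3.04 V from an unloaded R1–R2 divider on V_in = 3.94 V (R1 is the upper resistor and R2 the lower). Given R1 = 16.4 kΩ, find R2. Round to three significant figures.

R2 ≈ 55.4 kΩ

V_out/V_in = R2/(R1+R2) = 0.7716.
R2 = R1 · 0.7716/(1 − 0.7716) = 55.40 kΩ.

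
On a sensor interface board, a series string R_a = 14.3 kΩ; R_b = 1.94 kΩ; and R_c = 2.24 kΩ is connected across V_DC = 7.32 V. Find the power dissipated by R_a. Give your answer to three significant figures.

ΣR = 18.48 kΩ → I = 7.32/18.48 = 0.3961 mA.
P = I²R = 0.1569 × 14.3 = 2.244 mW.

P ≈ 2.24 mW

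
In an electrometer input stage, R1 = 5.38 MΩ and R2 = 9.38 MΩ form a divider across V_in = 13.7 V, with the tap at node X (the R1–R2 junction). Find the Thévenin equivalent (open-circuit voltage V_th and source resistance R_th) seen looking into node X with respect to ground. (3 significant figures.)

With X open, the divider is unloaded: V_th = 13.7 × 9.38/14.76 = 8.706 V.
Looking into X with the source shorted: R_th = R1·R2/(R1+R2) = 5.380 × 9.38/14.76 = 3.419 MΩ.

V_th ≈ 8.71 V, R_th ≈ 3.42 MΩ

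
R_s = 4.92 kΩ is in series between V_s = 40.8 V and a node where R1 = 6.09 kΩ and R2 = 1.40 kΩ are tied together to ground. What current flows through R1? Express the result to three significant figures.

Parallel bank: R_p = 1/(1/6.09 + 1/1.40) = 1.138 kΩ.
V_A = 40.8 × 1.138/6.058 = 7.666 V.
I(R1) = V_A / R1 = 7.666/6.09 = 1.259 mA.
(Check via current divider: I_total = 6.735 mA; share G_k/ΣG = 0.1869 → same result.)

I ≈ 1.26 mA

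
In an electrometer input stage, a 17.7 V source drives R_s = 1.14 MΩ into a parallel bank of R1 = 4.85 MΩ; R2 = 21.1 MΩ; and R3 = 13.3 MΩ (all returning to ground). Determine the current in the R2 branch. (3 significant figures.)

I ≈ 0.610 µA

Equivalent of the parallel group: R_p = 3.042 MΩ.
V_A by voltage divider: V_A = 17.7 × 3.042/(1.14 + 3.042) = 12.87 V.
Branch current I = V_A/R2 = 12.87/21.1 = 0.6102 µA.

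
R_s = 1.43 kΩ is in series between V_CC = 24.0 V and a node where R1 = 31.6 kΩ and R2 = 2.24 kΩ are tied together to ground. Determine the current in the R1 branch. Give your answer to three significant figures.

I ≈ 0.451 mA

Parallel bank: R_p = 1/(1/31.6 + 1/2.24) = 2.092 kΩ.
Node voltage V_A = V_CC · R_p/(R_s + R_p) = 24.0 × 0.5939 = 14.25 V.
I(R1) = V_A / R1 = 14.25/31.6 = 0.4511 mA.
(Equivalently: I_total = 6.815 mA, then current-divider fraction G_k/ΣG = 0.06619.)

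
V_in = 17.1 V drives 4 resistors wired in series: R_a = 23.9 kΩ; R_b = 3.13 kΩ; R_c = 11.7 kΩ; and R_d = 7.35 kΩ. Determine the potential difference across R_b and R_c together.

V ≈ 5.50 V

Total series resistance ΣR = 23.9 + 3.13 + 11.7 + 7.35 = 46.08 kΩ.
R_{R_b..R_c} = 3.13 + 11.7 = 14.83 kΩ.
Voltage divider: V = V_in · (14.83 / 46.08) = 17.1 × 0.3218 = 5.503 V.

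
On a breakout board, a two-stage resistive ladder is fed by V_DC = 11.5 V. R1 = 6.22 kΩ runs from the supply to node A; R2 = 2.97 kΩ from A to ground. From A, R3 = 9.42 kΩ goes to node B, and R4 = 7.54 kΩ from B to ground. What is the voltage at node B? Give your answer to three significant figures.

Node A sees R2 in parallel with the series input of stage 2, R3 + R4 = 16.96 kΩ.
R2 ‖ (R3+R4) = 2.527 kΩ.
So V_A = 11.5 × 0.2889 = 3.323 V.
V_B = V_A × 0.4446 = 1.477 V.

V_B ≈ 1.48 V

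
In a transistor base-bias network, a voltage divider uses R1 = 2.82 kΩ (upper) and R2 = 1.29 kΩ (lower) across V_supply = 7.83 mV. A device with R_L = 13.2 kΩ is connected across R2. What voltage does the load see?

The load sits in parallel with R2, giving an effective lower resistance R2' = R2·R_L/(R2+R_L) = 1.175 kΩ.
Voltage divider with the loaded lower leg: V_out = 7.83 × 1.175/(2.82 + 1.175) = 7.83 × 0.2941 = 2.303 mV.

V_out ≈ 2.30 mV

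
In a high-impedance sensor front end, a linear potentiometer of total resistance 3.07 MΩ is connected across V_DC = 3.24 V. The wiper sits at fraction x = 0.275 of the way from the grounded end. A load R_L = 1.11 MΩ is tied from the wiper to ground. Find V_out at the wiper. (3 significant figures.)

Split the track: R_lower = x·R_p = 0.8443 MΩ, R_upper = (1−x)·R_p = 2.226 MΩ.
Lower segment in parallel with the load: 0.8443 ‖ 1.11 = 0.4795 MΩ.
V_out = 3.24 × 0.4795/(2.226 + 0.4795) = 0.5743 V.

V_out ≈ 0.574 V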